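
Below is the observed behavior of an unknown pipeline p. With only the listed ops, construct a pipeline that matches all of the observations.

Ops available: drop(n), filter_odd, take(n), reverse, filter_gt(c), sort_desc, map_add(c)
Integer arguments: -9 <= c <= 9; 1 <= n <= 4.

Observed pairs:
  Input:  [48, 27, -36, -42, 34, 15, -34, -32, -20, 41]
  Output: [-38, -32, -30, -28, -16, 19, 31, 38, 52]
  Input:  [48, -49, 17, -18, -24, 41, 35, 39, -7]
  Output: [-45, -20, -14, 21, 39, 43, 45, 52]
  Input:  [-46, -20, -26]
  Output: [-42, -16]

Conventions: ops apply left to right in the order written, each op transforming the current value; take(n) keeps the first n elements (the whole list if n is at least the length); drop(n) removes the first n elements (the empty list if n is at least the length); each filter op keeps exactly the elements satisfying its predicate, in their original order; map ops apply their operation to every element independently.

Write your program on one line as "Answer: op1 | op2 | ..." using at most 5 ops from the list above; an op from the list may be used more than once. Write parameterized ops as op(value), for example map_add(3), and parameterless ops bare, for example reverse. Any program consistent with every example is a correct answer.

reverse | drop(1) | sort_desc | map_add(4) | reverse

Check, running the answer program on each example:
  [48, 27, -36, -42, 34, 15, -34, -32, -20, 41] -> [41, -20, -32, -34, 15, 34, -42, -36, 27, 48] -> [-20, -32, -34, 15, 34, -42, -36, 27, 48] -> [48, 34, 27, 15, -20, -32, -34, -36, -42] -> [52, 38, 31, 19, -16, -28, -30, -32, -38] -> [-38, -32, -30, -28, -16, 19, 31, 38, 52]
  [48, -49, 17, -18, -24, 41, 35, 39, -7] -> [-7, 39, 35, 41, -24, -18, 17, -49, 48] -> [39, 35, 41, -24, -18, 17, -49, 48] -> [48, 41, 39, 35, 17, -18, -24, -49] -> [52, 45, 43, 39, 21, -14, -20, -45] -> [-45, -20, -14, 21, 39, 43, 45, 52]
  [-46, -20, -26] -> [-26, -20, -46] -> [-20, -46] -> [-20, -46] -> [-16, -42] -> [-42, -16]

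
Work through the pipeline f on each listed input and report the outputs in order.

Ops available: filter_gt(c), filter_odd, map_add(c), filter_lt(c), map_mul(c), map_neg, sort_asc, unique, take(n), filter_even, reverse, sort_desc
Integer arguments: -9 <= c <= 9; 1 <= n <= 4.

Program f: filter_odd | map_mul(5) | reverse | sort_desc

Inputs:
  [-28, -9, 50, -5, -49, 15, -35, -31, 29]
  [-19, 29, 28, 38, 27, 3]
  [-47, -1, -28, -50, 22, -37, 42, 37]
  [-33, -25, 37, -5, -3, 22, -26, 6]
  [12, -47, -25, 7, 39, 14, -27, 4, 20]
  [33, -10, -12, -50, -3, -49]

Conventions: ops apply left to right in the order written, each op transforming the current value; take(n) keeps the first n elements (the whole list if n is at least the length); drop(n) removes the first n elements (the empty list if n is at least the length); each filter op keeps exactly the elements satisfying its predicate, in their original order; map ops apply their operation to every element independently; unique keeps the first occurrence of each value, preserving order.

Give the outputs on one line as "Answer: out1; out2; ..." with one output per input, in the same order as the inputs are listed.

Execution, op by op:
  [-28, -9, 50, -5, -49, 15, -35, -31, 29] -> [-9, -5, -49, 15, -35, -31, 29] -> [-45, -25, -245, 75, -175, -155, 145] -> [145, -155, -175, 75, -245, -25, -45] -> [145, 75, -25, -45, -155, -175, -245]
  [-19, 29, 28, 38, 27, 3] -> [-19, 29, 27, 3] -> [-95, 145, 135, 15] -> [15, 135, 145, -95] -> [145, 135, 15, -95]
  [-47, -1, -28, -50, 22, -37, 42, 37] -> [-47, -1, -37, 37] -> [-235, -5, -185, 185] -> [185, -185, -5, -235] -> [185, -5, -185, -235]
  [-33, -25, 37, -5, -3, 22, -26, 6] -> [-33, -25, 37, -5, -3] -> [-165, -125, 185, -25, -15] -> [-15, -25, 185, -125, -165] -> [185, -15, -25, -125, -165]
  [12, -47, -25, 7, 39, 14, -27, 4, 20] -> [-47, -25, 7, 39, -27] -> [-235, -125, 35, 195, -135] -> [-135, 195, 35, -125, -235] -> [195, 35, -125, -135, -235]
  [33, -10, -12, -50, -3, -49] -> [33, -3, -49] -> [165, -15, -245] -> [-245, -15, 165] -> [165, -15, -245]

[145, 75, -25, -45, -155, -175, -245]; [145, 135, 15, -95]; [185, -5, -185, -235]; [185, -15, -25, -125, -165]; [195, 35, -125, -135, -235]; [165, -15, -245]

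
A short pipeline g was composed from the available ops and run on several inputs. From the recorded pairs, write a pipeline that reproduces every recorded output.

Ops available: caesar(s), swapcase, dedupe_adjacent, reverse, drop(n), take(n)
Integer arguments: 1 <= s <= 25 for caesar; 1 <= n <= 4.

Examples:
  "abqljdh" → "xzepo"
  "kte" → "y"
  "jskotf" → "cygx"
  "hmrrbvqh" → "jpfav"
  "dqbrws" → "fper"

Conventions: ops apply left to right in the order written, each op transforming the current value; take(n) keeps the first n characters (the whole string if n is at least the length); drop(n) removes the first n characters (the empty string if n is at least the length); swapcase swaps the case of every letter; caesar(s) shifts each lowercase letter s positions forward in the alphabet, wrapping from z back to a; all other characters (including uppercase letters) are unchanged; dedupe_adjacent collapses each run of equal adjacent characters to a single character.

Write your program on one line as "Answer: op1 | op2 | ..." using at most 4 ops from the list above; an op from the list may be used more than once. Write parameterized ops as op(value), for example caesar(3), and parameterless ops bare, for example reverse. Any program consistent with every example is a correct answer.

reverse | caesar(14) | dedupe_adjacent | drop(2)

Check, running the answer program on each example:
  "abqljdh" -> "hdjlqba" -> "vrxzepo" -> "vrxzepo" -> "xzepo"
  "kte" -> "etk" -> "shy" -> "shy" -> "y"
  "jskotf" -> "ftoksj" -> "thcygx" -> "thcygx" -> "cygx"
  "hmrrbvqh" -> "hqvbrrmh" -> "vejpffav" -> "vejpfav" -> "jpfav"
  "dqbrws" -> "swrbqd" -> "gkfper" -> "gkfper" -> "fper"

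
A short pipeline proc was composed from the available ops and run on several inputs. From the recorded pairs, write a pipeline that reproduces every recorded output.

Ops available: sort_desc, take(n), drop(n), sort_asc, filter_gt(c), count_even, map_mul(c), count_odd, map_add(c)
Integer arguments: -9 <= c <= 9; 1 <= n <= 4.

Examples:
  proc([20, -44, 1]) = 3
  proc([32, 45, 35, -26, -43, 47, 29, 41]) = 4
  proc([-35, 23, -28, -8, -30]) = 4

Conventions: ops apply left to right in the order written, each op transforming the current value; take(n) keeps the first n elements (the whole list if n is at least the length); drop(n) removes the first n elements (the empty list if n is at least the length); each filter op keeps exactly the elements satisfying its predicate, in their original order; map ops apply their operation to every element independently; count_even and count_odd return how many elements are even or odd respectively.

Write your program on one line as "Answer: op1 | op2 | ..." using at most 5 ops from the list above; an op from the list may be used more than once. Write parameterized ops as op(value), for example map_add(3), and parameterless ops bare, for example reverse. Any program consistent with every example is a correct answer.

map_mul(9) | take(4) | map_mul(-6) | map_mul(-5) | count_even

Check, running the answer program on each example:
  [20, -44, 1] -> [180, -396, 9] -> [180, -396, 9] -> [-1080, 2376, -54] -> [5400, -11880, 270] -> 3
  [32, 45, 35, -26, -43, 47, 29, 41] -> [288, 405, 315, -234, -387, 423, 261, 369] -> [288, 405, 315, -234] -> [-1728, -2430, -1890, 1404] -> [8640, 12150, 9450, -7020] -> 4
  [-35, 23, -28, -8, -30] -> [-315, 207, -252, -72, -270] -> [-315, 207, -252, -72] -> [1890, -1242, 1512, 432] -> [-9450, 6210, -7560, -2160] -> 4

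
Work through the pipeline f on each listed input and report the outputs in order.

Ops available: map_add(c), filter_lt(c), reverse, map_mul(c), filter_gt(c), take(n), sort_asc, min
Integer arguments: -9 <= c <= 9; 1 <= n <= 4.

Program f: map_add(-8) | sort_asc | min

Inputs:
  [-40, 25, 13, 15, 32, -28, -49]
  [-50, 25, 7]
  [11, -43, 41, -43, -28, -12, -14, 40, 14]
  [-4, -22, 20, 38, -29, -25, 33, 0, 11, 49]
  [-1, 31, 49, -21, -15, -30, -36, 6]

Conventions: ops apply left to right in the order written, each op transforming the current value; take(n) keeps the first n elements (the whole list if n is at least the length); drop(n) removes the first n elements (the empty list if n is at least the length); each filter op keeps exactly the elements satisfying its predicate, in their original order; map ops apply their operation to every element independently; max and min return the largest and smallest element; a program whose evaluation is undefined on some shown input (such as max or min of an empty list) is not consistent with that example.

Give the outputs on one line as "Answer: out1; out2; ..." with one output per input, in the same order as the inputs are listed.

-57; -58; -51; -37; -44

Execution, op by op:
  [-40, 25, 13, 15, 32, -28, -49] -> [-48, 17, 5, 7, 24, -36, -57] -> [-57, -48, -36, 5, 7, 17, 24] -> -57
  [-50, 25, 7] -> [-58, 17, -1] -> [-58, -1, 17] -> -58
  [11, -43, 41, -43, -28, -12, -14, 40, 14] -> [3, -51, 33, -51, -36, -20, -22, 32, 6] -> [-51, -51, -36, -22, -20, 3, 6, 32, 33] -> -51
  [-4, -22, 20, 38, -29, -25, 33, 0, 11, 49] -> [-12, -30, 12, 30, -37, -33, 25, -8, 3, 41] -> [-37, -33, -30, -12, -8, 3, 12, 25, 30, 41] -> -37
  [-1, 31, 49, -21, -15, -30, -36, 6] -> [-9, 23, 41, -29, -23, -38, -44, -2] -> [-44, -38, -29, -23, -9, -2, 23, 41] -> -44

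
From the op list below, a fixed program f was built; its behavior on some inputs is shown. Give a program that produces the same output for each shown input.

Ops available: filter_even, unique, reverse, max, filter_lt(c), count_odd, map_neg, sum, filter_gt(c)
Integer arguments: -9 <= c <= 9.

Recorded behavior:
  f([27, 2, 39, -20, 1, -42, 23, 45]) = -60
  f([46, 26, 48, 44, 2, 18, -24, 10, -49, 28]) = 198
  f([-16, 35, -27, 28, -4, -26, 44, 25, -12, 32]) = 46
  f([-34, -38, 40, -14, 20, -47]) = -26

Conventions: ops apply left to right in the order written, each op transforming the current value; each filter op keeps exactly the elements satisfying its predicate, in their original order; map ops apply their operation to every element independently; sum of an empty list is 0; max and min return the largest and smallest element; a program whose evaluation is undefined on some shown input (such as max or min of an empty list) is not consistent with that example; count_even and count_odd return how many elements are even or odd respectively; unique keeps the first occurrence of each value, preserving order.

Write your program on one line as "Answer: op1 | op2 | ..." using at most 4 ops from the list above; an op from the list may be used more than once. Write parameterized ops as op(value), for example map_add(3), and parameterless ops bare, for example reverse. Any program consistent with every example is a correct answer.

reverse | filter_even | reverse | sum

Check, running the answer program on each example:
  [27, 2, 39, -20, 1, -42, 23, 45] -> [45, 23, -42, 1, -20, 39, 2, 27] -> [-42, -20, 2] -> [2, -20, -42] -> -60
  [46, 26, 48, 44, 2, 18, -24, 10, -49, 28] -> [28, -49, 10, -24, 18, 2, 44, 48, 26, 46] -> [28, 10, -24, 18, 2, 44, 48, 26, 46] -> [46, 26, 48, 44, 2, 18, -24, 10, 28] -> 198
  [-16, 35, -27, 28, -4, -26, 44, 25, -12, 32] -> [32, -12, 25, 44, -26, -4, 28, -27, 35, -16] -> [32, -12, 44, -26, -4, 28, -16] -> [-16, 28, -4, -26, 44, -12, 32] -> 46
  [-34, -38, 40, -14, 20, -47] -> [-47, 20, -14, 40, -38, -34] -> [20, -14, 40, -38, -34] -> [-34, -38, 40, -14, 20] -> -26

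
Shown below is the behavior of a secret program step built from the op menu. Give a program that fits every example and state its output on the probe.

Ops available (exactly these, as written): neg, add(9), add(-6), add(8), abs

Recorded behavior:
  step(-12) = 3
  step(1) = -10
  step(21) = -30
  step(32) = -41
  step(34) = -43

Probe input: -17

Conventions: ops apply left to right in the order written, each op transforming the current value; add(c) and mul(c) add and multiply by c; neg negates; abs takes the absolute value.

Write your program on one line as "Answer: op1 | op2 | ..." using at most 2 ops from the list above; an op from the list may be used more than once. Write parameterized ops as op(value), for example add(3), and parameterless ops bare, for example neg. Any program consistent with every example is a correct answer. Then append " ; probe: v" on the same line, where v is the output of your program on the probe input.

add(9) | neg ; probe: 8

Check, running the answer program on each example:
  -12 -> -3 -> 3
  1 -> 10 -> -10
  21 -> 30 -> -30
  32 -> 41 -> -41
  34 -> 43 -> -43
  probe: -17 -> -8 -> 8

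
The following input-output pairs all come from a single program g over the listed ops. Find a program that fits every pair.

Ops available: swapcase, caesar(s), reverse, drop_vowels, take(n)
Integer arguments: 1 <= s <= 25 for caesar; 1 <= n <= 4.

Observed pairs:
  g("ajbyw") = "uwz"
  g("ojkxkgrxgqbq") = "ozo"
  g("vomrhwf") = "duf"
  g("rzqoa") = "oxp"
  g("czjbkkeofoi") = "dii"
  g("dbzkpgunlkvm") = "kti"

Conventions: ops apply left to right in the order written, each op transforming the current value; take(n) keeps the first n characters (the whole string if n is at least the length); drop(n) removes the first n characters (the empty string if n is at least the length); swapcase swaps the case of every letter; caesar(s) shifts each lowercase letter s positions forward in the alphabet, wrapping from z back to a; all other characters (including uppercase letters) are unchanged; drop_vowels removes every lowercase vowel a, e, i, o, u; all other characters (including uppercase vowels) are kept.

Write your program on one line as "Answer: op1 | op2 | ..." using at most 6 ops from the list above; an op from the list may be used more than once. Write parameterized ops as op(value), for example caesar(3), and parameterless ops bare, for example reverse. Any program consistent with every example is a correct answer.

drop_vowels | caesar(12) | reverse | take(3) | caesar(12)

Check, running the answer program on each example:
  "ajbyw" -> "jbyw" -> "vnki" -> "iknv" -> "ikn" -> "uwz"
  "ojkxkgrxgqbq" -> "jkxkgrxgqbq" -> "vwjwsdjscnc" -> "cncsjdswjwv" -> "cnc" -> "ozo"
  "vomrhwf" -> "vmrhwf" -> "hydtir" -> "ritdyh" -> "rit" -> "duf"
  "rzqoa" -> "rzq" -> "dlc" -> "cld" -> "cld" -> "oxp"
  "czjbkkeofoi" -> "czjbkkf" -> "olvnwwr" -> "rwwnvlo" -> "rww" -> "dii"
  "dbzkpgunlkvm" -> "dbzkpgnlkvm" -> "pnlwbszxwhy" -> "yhwxzsbwlnp" -> "yhw" -> "kti"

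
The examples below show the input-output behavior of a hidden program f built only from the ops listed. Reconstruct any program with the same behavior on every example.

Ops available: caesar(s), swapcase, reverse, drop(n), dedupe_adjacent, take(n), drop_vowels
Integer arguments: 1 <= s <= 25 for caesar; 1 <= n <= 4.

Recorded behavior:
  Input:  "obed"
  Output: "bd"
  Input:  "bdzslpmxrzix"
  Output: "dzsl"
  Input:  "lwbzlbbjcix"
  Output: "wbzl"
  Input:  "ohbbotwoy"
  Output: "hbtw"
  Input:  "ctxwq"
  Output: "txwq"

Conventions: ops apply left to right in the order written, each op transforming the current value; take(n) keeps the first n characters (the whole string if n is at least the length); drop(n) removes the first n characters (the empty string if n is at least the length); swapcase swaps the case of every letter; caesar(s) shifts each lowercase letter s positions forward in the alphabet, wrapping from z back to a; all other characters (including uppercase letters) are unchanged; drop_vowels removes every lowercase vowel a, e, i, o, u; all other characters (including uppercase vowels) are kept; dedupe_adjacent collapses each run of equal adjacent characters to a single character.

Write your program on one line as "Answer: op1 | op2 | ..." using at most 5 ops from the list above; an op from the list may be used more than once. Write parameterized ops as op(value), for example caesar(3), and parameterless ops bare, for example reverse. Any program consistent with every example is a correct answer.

drop(1) | dedupe_adjacent | drop_vowels | take(4)

Check, running the answer program on each example:
  "obed" -> "bed" -> "bed" -> "bd" -> "bd"
  "bdzslpmxrzix" -> "dzslpmxrzix" -> "dzslpmxrzix" -> "dzslpmxrzx" -> "dzsl"
  "lwbzlbbjcix" -> "wbzlbbjcix" -> "wbzlbjcix" -> "wbzlbjcx" -> "wbzl"
  "ohbbotwoy" -> "hbbotwoy" -> "hbotwoy" -> "hbtwy" -> "hbtw"
  "ctxwq" -> "txwq" -> "txwq" -> "txwq" -> "txwq"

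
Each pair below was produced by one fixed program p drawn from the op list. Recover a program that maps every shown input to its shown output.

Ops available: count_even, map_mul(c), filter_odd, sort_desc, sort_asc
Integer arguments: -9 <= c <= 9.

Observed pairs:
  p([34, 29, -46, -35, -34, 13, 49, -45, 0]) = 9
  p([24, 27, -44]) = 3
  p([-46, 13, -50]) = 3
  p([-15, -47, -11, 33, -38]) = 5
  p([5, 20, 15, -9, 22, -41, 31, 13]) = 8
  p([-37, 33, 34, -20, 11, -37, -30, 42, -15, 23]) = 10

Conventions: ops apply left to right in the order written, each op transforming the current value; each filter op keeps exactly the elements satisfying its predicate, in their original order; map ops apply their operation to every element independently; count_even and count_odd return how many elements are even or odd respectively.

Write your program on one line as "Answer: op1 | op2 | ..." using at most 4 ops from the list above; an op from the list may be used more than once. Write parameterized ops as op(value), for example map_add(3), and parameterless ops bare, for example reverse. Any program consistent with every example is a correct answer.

map_mul(-1) | map_mul(4) | sort_desc | count_even

Check, running the answer program on each example:
  [34, 29, -46, -35, -34, 13, 49, -45, 0] -> [-34, -29, 46, 35, 34, -13, -49, 45, 0] -> [-136, -116, 184, 140, 136, -52, -196, 180, 0] -> [184, 180, 140, 136, 0, -52, -116, -136, -196] -> 9
  [24, 27, -44] -> [-24, -27, 44] -> [-96, -108, 176] -> [176, -96, -108] -> 3
  [-46, 13, -50] -> [46, -13, 50] -> [184, -52, 200] -> [200, 184, -52] -> 3
  [-15, -47, -11, 33, -38] -> [15, 47, 11, -33, 38] -> [60, 188, 44, -132, 152] -> [188, 152, 60, 44, -132] -> 5
  [5, 20, 15, -9, 22, -41, 31, 13] -> [-5, -20, -15, 9, -22, 41, -31, -13] -> [-20, -80, -60, 36, -88, 164, -124, -52] -> [164, 36, -20, -52, -60, -80, -88, -124] -> 8
  [-37, 33, 34, -20, 11, -37, -30, 42, -15, 23] -> [37, -33, -34, 20, -11, 37, 30, -42, 15, -23] -> [148, -132, -136, 80, -44, 148, 120, -168, 60, -92] -> [148, 148, 120, 80, 60, -44, -92, -132, -136, -168] -> 10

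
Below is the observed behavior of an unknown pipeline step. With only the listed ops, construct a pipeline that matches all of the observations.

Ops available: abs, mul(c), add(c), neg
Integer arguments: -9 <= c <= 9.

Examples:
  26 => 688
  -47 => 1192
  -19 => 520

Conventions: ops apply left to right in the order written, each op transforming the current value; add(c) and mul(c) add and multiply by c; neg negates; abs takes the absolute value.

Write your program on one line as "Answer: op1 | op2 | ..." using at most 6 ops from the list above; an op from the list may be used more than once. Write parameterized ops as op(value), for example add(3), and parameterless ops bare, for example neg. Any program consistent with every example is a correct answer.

abs | neg | mul(3) | add(-8) | neg | mul(8)

Check, running the answer program on each example:
  26 -> 26 -> -26 -> -78 -> -86 -> 86 -> 688
  -47 -> 47 -> -47 -> -141 -> -149 -> 149 -> 1192
  -19 -> 19 -> -19 -> -57 -> -65 -> 65 -> 520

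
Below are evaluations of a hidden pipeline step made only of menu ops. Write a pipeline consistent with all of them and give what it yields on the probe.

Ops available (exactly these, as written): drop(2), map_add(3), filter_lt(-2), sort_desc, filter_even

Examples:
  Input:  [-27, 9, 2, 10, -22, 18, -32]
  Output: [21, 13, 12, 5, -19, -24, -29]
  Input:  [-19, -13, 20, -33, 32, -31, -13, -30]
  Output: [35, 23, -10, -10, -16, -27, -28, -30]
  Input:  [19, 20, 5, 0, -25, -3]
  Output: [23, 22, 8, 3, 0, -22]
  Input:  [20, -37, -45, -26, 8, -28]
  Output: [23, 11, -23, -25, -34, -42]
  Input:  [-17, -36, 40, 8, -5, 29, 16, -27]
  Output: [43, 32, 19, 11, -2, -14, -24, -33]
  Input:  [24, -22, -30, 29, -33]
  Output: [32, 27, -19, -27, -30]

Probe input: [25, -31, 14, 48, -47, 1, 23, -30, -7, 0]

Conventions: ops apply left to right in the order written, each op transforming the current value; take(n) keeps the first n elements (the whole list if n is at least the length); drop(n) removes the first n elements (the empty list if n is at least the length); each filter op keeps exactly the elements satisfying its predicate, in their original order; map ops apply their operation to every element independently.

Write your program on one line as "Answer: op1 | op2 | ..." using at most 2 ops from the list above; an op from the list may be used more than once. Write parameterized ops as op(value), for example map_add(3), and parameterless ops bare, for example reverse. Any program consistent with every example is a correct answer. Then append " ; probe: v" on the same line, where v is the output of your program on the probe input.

map_add(3) | sort_desc ; probe: [51, 28, 26, 17, 4, 3, -4, -27, -28, -44]

Check, running the answer program on each example:
  [-27, 9, 2, 10, -22, 18, -32] -> [-24, 12, 5, 13, -19, 21, -29] -> [21, 13, 12, 5, -19, -24, -29]
  [-19, -13, 20, -33, 32, -31, -13, -30] -> [-16, -10, 23, -30, 35, -28, -10, -27] -> [35, 23, -10, -10, -16, -27, -28, -30]
  [19, 20, 5, 0, -25, -3] -> [22, 23, 8, 3, -22, 0] -> [23, 22, 8, 3, 0, -22]
  [20, -37, -45, -26, 8, -28] -> [23, -34, -42, -23, 11, -25] -> [23, 11, -23, -25, -34, -42]
  [-17, -36, 40, 8, -5, 29, 16, -27] -> [-14, -33, 43, 11, -2, 32, 19, -24] -> [43, 32, 19, 11, -2, -14, -24, -33]
  [24, -22, -30, 29, -33] -> [27, -19, -27, 32, -30] -> [32, 27, -19, -27, -30]
  probe: [25, -31, 14, 48, -47, 1, 23, -30, -7, 0] -> [28, -28, 17, 51, -44, 4, 26, -27, -4, 3] -> [51, 28, 26, 17, 4, 3, -4, -27, -28, -44]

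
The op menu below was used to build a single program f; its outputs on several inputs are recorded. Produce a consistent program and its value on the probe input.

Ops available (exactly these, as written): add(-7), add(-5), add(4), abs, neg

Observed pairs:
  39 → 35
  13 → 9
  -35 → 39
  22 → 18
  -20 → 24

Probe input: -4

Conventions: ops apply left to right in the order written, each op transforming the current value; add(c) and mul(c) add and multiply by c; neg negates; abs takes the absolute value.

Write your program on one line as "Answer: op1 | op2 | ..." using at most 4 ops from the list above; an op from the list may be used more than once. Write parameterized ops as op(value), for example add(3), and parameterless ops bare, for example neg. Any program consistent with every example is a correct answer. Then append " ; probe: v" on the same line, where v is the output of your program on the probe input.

neg | add(4) | abs ; probe: 8

Check, running the answer program on each example:
  39 -> -39 -> -35 -> 35
  13 -> -13 -> -9 -> 9
  -35 -> 35 -> 39 -> 39
  22 -> -22 -> -18 -> 18
  -20 -> 20 -> 24 -> 24
  probe: -4 -> 4 -> 8 -> 8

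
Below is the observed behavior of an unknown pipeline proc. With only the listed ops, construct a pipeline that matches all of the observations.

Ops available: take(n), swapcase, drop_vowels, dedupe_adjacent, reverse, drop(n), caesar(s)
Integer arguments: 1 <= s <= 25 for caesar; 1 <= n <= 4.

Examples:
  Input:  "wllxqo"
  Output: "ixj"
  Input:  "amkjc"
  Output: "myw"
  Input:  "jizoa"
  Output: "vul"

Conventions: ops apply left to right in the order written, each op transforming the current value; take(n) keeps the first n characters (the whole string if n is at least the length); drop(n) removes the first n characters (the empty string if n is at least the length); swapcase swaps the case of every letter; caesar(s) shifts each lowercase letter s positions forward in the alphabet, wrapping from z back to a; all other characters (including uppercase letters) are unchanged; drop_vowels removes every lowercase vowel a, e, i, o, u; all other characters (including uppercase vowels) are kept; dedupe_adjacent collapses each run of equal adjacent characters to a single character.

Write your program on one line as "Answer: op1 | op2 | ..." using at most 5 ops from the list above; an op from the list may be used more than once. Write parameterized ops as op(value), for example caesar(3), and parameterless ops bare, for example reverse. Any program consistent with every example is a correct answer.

dedupe_adjacent | reverse | drop(2) | caesar(12) | reverse

Check, running the answer program on each example:
  "wllxqo" -> "wlxqo" -> "oqxlw" -> "xlw" -> "jxi" -> "ixj"
  "amkjc" -> "amkjc" -> "cjkma" -> "kma" -> "wym" -> "myw"
  "jizoa" -> "jizoa" -> "aozij" -> "zij" -> "luv" -> "vul"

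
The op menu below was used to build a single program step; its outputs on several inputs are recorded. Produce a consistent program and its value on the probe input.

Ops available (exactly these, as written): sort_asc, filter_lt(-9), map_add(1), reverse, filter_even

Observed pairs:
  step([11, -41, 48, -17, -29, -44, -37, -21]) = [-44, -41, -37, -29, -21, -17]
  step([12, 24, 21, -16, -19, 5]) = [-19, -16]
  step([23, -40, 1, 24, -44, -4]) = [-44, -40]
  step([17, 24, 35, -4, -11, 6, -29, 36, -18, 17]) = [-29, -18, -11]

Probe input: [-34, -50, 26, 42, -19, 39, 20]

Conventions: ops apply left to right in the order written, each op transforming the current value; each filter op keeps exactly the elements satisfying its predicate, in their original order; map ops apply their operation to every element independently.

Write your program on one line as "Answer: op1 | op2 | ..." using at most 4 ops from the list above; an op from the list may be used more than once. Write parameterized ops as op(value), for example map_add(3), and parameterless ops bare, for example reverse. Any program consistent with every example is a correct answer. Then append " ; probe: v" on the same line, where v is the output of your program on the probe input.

reverse | sort_asc | filter_lt(-9) ; probe: [-50, -34, -19]

Check, running the answer program on each example:
  [11, -41, 48, -17, -29, -44, -37, -21] -> [-21, -37, -44, -29, -17, 48, -41, 11] -> [-44, -41, -37, -29, -21, -17, 11, 48] -> [-44, -41, -37, -29, -21, -17]
  [12, 24, 21, -16, -19, 5] -> [5, -19, -16, 21, 24, 12] -> [-19, -16, 5, 12, 21, 24] -> [-19, -16]
  [23, -40, 1, 24, -44, -4] -> [-4, -44, 24, 1, -40, 23] -> [-44, -40, -4, 1, 23, 24] -> [-44, -40]
  [17, 24, 35, -4, -11, 6, -29, 36, -18, 17] -> [17, -18, 36, -29, 6, -11, -4, 35, 24, 17] -> [-29, -18, -11, -4, 6, 17, 17, 24, 35, 36] -> [-29, -18, -11]
  probe: [-34, -50, 26, 42, -19, 39, 20] -> [20, 39, -19, 42, 26, -50, -34] -> [-50, -34, -19, 20, 26, 39, 42] -> [-50, -34, -19]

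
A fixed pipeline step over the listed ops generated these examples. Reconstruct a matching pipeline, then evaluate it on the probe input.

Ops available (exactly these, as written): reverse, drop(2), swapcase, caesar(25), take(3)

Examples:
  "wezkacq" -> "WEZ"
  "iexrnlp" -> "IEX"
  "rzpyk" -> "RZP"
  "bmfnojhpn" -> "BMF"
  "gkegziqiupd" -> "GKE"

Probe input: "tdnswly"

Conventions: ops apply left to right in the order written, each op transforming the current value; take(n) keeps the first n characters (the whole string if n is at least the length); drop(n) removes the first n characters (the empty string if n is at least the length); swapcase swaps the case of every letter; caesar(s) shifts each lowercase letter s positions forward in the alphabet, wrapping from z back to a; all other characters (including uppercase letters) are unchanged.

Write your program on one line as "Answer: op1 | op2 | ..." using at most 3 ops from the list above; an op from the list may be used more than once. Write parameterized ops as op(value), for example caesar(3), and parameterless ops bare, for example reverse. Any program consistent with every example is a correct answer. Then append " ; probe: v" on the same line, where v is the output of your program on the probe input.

swapcase | take(3) ; probe: "TDN"

Check, running the answer program on each example:
  "wezkacq" -> "WEZKACQ" -> "WEZ"
  "iexrnlp" -> "IEXRNLP" -> "IEX"
  "rzpyk" -> "RZPYK" -> "RZP"
  "bmfnojhpn" -> "BMFNOJHPN" -> "BMF"
  "gkegziqiupd" -> "GKEGZIQIUPD" -> "GKE"
  probe: "tdnswly" -> "TDNSWLY" -> "TDN"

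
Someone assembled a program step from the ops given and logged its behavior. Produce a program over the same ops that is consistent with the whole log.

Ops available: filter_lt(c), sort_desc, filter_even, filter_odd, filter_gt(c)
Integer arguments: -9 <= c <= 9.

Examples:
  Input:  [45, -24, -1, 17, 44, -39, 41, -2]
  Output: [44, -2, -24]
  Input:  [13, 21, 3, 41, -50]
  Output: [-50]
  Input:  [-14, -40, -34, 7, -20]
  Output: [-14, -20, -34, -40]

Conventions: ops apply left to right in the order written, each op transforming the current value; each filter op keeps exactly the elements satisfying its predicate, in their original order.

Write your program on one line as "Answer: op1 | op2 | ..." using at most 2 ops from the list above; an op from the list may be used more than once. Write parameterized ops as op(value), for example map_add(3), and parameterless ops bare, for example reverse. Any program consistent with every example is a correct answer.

sort_desc | filter_even

Check, running the answer program on each example:
  [45, -24, -1, 17, 44, -39, 41, -2] -> [45, 44, 41, 17, -1, -2, -24, -39] -> [44, -2, -24]
  [13, 21, 3, 41, -50] -> [41, 21, 13, 3, -50] -> [-50]
  [-14, -40, -34, 7, -20] -> [7, -14, -20, -34, -40] -> [-14, -20, -34, -40]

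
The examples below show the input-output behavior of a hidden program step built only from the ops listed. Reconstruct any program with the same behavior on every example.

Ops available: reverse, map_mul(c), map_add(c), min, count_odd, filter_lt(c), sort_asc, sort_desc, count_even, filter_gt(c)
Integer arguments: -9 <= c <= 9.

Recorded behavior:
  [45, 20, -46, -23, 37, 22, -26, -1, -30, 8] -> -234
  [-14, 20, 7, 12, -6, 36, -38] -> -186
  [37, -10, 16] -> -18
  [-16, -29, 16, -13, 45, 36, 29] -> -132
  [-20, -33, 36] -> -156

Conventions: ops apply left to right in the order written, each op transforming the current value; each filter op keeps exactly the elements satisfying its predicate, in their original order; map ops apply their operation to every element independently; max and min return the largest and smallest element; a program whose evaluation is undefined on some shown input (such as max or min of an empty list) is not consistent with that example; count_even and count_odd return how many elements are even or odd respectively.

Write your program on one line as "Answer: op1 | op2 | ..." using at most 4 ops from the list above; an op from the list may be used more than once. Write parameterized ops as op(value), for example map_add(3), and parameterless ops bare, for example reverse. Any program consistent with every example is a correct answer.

sort_asc | map_add(7) | map_mul(6) | min

Check, running the answer program on each example:
  [45, 20, -46, -23, 37, 22, -26, -1, -30, 8] -> [-46, -30, -26, -23, -1, 8, 20, 22, 37, 45] -> [-39, -23, -19, -16, 6, 15, 27, 29, 44, 52] -> [-234, -138, -114, -96, 36, 90, 162, 174, 264, 312] -> -234
  [-14, 20, 7, 12, -6, 36, -38] -> [-38, -14, -6, 7, 12, 20, 36] -> [-31, -7, 1, 14, 19, 27, 43] -> [-186, -42, 6, 84, 114, 162, 258] -> -186
  [37, -10, 16] -> [-10, 16, 37] -> [-3, 23, 44] -> [-18, 138, 264] -> -18
  [-16, -29, 16, -13, 45, 36, 29] -> [-29, -16, -13, 16, 29, 36, 45] -> [-22, -9, -6, 23, 36, 43, 52] -> [-132, -54, -36, 138, 216, 258, 312] -> -132
  [-20, -33, 36] -> [-33, -20, 36] -> [-26, -13, 43] -> [-156, -78, 258] -> -156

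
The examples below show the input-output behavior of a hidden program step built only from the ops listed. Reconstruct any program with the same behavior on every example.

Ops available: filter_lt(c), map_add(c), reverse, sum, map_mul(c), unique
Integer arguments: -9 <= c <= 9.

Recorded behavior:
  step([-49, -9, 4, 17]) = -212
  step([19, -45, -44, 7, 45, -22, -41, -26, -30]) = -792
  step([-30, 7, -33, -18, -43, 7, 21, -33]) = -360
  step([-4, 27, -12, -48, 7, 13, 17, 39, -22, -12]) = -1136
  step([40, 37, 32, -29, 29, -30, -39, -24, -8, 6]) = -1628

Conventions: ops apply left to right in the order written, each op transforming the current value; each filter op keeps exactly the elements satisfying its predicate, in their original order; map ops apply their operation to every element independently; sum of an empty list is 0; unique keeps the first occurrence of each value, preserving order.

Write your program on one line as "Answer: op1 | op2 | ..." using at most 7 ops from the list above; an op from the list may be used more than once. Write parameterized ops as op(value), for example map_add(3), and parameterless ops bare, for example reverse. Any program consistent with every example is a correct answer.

map_mul(2) | map_add(-3) | map_mul(-6) | filter_lt(1) | map_add(2) | sum

Check, running the answer program on each example:
  [-49, -9, 4, 17] -> [-98, -18, 8, 34] -> [-101, -21, 5, 31] -> [606, 126, -30, -186] -> [-30, -186] -> [-28, -184] -> -212
  [19, -45, -44, 7, 45, -22, -41, -26, -30] -> [38, -90, -88, 14, 90, -44, -82, -52, -60] -> [35, -93, -91, 11, 87, -47, -85, -55, -63] -> [-210, 558, 546, -66, -522, 282, 510, 330, 378] -> [-210, -66, -522] -> [-208, -64, -520] -> -792
  [-30, 7, -33, -18, -43, 7, 21, -33] -> [-60, 14, -66, -36, -86, 14, 42, -66] -> [-63, 11, -69, -39, -89, 11, 39, -69] -> [378, -66, 414, 234, 534, -66, -234, 414] -> [-66, -66, -234] -> [-64, -64, -232] -> -360
  [-4, 27, -12, -48, 7, 13, 17, 39, -22, -12] -> [-8, 54, -24, -96, 14, 26, 34, 78, -44, -24] -> [-11, 51, -27, -99, 11, 23, 31, 75, -47, -27] -> [66, -306, 162, 594, -66, -138, -186, -450, 282, 162] -> [-306, -66, -138, -186, -450] -> [-304, -64, -136, -184, -448] -> -1136
  [40, 37, 32, -29, 29, -30, -39, -24, -8, 6] -> [80, 74, 64, -58, 58, -60, -78, -48, -16, 12] -> [77, 71, 61, -61, 55, -63, -81, -51, -19, 9] -> [-462, -426, -366, 366, -330, 378, 486, 306, 114, -54] -> [-462, -426, -366, -330, -54] -> [-460, -424, -364, -328, -52] -> -1628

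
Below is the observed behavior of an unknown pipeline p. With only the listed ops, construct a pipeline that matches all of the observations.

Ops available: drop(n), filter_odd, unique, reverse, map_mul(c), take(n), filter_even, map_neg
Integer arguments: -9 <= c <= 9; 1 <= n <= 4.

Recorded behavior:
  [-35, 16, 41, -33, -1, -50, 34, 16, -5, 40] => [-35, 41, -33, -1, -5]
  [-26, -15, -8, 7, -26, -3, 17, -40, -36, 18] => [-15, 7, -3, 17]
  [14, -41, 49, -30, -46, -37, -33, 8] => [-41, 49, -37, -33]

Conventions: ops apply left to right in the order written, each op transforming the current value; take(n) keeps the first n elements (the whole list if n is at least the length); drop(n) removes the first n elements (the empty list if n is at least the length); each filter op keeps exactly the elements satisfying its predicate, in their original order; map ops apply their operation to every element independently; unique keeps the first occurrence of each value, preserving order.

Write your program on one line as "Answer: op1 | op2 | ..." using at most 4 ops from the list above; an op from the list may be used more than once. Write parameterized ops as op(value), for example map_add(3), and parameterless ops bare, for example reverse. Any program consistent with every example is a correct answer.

unique | map_neg | filter_odd | map_neg

Check, running the answer program on each example:
  [-35, 16, 41, -33, -1, -50, 34, 16, -5, 40] -> [-35, 16, 41, -33, -1, -50, 34, -5, 40] -> [35, -16, -41, 33, 1, 50, -34, 5, -40] -> [35, -41, 33, 1, 5] -> [-35, 41, -33, -1, -5]
  [-26, -15, -8, 7, -26, -3, 17, -40, -36, 18] -> [-26, -15, -8, 7, -3, 17, -40, -36, 18] -> [26, 15, 8, -7, 3, -17, 40, 36, -18] -> [15, -7, 3, -17] -> [-15, 7, -3, 17]
  [14, -41, 49, -30, -46, -37, -33, 8] -> [14, -41, 49, -30, -46, -37, -33, 8] -> [-14, 41, -49, 30, 46, 37, 33, -8] -> [41, -49, 37, 33] -> [-41, 49, -37, -33]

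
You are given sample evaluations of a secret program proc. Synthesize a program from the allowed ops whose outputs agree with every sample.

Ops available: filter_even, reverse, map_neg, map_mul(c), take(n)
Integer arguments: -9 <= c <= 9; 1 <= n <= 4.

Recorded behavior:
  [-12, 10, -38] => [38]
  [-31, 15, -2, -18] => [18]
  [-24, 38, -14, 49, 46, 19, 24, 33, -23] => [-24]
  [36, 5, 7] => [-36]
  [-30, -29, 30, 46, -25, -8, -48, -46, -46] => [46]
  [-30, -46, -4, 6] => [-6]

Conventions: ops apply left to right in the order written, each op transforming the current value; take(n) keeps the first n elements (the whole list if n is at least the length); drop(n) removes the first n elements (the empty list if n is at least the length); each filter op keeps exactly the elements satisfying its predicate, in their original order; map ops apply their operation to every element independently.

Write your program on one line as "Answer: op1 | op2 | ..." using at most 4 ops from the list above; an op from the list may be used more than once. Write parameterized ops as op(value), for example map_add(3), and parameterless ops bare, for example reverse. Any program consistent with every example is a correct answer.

map_neg | reverse | filter_even | take(1)

Check, running the answer program on each example:
  [-12, 10, -38] -> [12, -10, 38] -> [38, -10, 12] -> [38, -10, 12] -> [38]
  [-31, 15, -2, -18] -> [31, -15, 2, 18] -> [18, 2, -15, 31] -> [18, 2] -> [18]
  [-24, 38, -14, 49, 46, 19, 24, 33, -23] -> [24, -38, 14, -49, -46, -19, -24, -33, 23] -> [23, -33, -24, -19, -46, -49, 14, -38, 24] -> [-24, -46, 14, -38, 24] -> [-24]
  [36, 5, 7] -> [-36, -5, -7] -> [-7, -5, -36] -> [-36] -> [-36]
  [-30, -29, 30, 46, -25, -8, -48, -46, -46] -> [30, 29, -30, -46, 25, 8, 48, 46, 46] -> [46, 46, 48, 8, 25, -46, -30, 29, 30] -> [46, 46, 48, 8, -46, -30, 30] -> [46]
  [-30, -46, -4, 6] -> [30, 46, 4, -6] -> [-6, 4, 46, 30] -> [-6, 4, 46, 30] -> [-6]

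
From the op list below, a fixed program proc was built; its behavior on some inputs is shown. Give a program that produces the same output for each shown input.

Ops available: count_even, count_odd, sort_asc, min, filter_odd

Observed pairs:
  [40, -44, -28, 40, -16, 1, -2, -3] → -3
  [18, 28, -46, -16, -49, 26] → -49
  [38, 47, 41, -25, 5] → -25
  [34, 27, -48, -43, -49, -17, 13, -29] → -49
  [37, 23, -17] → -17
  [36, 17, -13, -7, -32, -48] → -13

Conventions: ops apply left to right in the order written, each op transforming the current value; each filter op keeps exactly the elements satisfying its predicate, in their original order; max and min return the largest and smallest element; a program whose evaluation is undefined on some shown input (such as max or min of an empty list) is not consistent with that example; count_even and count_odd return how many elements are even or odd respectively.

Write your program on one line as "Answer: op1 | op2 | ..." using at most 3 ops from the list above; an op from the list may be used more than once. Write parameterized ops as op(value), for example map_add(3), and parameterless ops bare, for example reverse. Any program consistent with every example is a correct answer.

filter_odd | sort_asc | min

Check, running the answer program on each example:
  [40, -44, -28, 40, -16, 1, -2, -3] -> [1, -3] -> [-3, 1] -> -3
  [18, 28, -46, -16, -49, 26] -> [-49] -> [-49] -> -49
  [38, 47, 41, -25, 5] -> [47, 41, -25, 5] -> [-25, 5, 41, 47] -> -25
  [34, 27, -48, -43, -49, -17, 13, -29] -> [27, -43, -49, -17, 13, -29] -> [-49, -43, -29, -17, 13, 27] -> -49
  [37, 23, -17] -> [37, 23, -17] -> [-17, 23, 37] -> -17
  [36, 17, -13, -7, -32, -48] -> [17, -13, -7] -> [-13, -7, 17] -> -13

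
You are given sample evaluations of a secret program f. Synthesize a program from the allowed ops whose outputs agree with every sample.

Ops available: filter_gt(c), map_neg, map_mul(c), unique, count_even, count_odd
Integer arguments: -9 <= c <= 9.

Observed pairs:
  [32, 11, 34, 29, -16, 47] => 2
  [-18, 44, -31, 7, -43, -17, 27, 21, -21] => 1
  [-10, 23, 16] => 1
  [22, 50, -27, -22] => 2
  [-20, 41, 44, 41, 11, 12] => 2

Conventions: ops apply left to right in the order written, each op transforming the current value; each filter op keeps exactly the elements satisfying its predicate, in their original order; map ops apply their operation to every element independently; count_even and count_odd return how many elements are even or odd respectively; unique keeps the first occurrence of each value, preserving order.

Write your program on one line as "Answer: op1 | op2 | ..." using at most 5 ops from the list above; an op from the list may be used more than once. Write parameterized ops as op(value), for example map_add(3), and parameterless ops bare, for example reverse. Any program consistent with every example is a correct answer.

filter_gt(-8) | filter_gt(9) | map_neg | unique | count_even

Check, running the answer program on each example:
  [32, 11, 34, 29, -16, 47] -> [32, 11, 34, 29, 47] -> [32, 11, 34, 29, 47] -> [-32, -11, -34, -29, -47] -> [-32, -11, -34, -29, -47] -> 2
  [-18, 44, -31, 7, -43, -17, 27, 21, -21] -> [44, 7, 27, 21] -> [44, 27, 21] -> [-44, -27, -21] -> [-44, -27, -21] -> 1
  [-10, 23, 16] -> [23, 16] -> [23, 16] -> [-23, -16] -> [-23, -16] -> 1
  [22, 50, -27, -22] -> [22, 50] -> [22, 50] -> [-22, -50] -> [-22, -50] -> 2
  [-20, 41, 44, 41, 11, 12] -> [41, 44, 41, 11, 12] -> [41, 44, 41, 11, 12] -> [-41, -44, -41, -11, -12] -> [-41, -44, -11, -12] -> 2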